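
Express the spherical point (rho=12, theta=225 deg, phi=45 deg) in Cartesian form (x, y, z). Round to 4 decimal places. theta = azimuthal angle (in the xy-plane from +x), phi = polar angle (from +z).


x = 12 * sin(45) * cos(225) = -6
y = 12 * sin(45) * sin(225) = -6
z = 12 * cos(45) = 8.4853

(-6, -6, 8.4853)


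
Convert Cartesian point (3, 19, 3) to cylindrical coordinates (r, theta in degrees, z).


r = sqrt(3^2 + 19^2) = 19.2354
theta = atan2(19, 3) = 81.0274 deg
z = 3

r = 19.2354, theta = 81.0274 deg, z = 3


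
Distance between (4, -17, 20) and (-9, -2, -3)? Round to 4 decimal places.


d = sqrt((-9-4)^2 + (-2--17)^2 + (-3-20)^2) = 30.3809

30.3809


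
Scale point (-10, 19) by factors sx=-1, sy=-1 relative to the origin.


Scaling: (x*sx, y*sy) = (-10*-1, 19*-1) = (10, -19)

(10, -19)


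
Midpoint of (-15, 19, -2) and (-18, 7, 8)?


Midpoint = ((-15+-18)/2, (19+7)/2, (-2+8)/2) = (-16.5, 13, 3)

(-16.5, 13, 3)


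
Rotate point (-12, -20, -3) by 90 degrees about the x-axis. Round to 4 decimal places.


x' = -12
y' = -20*cos(90) - -3*sin(90) = 3
z' = -20*sin(90) + -3*cos(90) = -20

(-12, 3, -20)


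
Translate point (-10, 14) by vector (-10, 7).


Translation: (x+dx, y+dy) = (-10+-10, 14+7) = (-20, 21)

(-20, 21)


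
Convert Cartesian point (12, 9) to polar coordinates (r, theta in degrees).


r = sqrt(12^2 + 9^2) = 15
theta = atan2(9, 12) = 36.8699 degrees

r = 15, theta = 36.8699 degrees


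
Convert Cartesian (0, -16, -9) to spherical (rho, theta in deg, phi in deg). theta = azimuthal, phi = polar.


rho = sqrt(0^2 + (-16)^2 + (-9)^2) = 18.3576
theta = atan2(-16, 0) = 270 deg
phi = acos(-9/18.3576) = 119.3578 deg

rho = 18.3576, theta = 270 deg, phi = 119.3578 deg


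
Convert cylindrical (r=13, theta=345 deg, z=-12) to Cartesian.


x = 13 * cos(345) = 12.557
y = 13 * sin(345) = -3.3646
z = -12

(12.557, -3.3646, -12)


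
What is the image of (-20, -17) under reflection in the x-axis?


Reflection across x-axis: (x, y) -> (x, -y)
(-20, -17) -> (-20, 17)

(-20, 17)


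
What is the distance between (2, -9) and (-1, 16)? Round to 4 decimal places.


d = sqrt((-1-2)^2 + (16--9)^2) = 25.1794

25.1794


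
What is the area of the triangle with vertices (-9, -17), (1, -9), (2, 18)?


Area = |x1(y2-y3) + x2(y3-y1) + x3(y1-y2)| / 2
= |-9*(-9-18) + 1*(18--17) + 2*(-17--9)| / 2
= 131

131


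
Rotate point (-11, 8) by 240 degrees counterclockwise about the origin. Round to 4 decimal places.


x' = -11*cos(240) - 8*sin(240) = 12.4282
y' = -11*sin(240) + 8*cos(240) = 5.5263

(12.4282, 5.5263)


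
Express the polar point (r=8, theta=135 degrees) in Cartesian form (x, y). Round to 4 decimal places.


x = 8 * cos(135) = -5.6569
y = 8 * sin(135) = 5.6569

(-5.6569, 5.6569)


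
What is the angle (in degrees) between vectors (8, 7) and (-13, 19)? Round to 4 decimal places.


dot = 8*-13 + 7*19 = 29
|u| = 10.6301, |v| = 23.0217
cos(angle) = 0.1185
angle = 83.1944 degrees

83.1944 degrees


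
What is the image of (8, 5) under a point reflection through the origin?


Reflection through origin: (x, y) -> (-x, -y)
(8, 5) -> (-8, -5)

(-8, -5)


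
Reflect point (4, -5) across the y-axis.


Reflection across y-axis: (x, y) -> (-x, y)
(4, -5) -> (-4, -5)

(-4, -5)


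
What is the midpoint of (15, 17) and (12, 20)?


Midpoint = ((15+12)/2, (17+20)/2) = (13.5, 18.5)

(13.5, 18.5)


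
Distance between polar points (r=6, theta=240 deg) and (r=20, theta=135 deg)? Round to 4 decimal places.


d = sqrt(r1^2 + r2^2 - 2*r1*r2*cos(t2-t1))
d = sqrt(6^2 + 20^2 - 2*6*20*cos(135-240)) = 22.3185

22.3185


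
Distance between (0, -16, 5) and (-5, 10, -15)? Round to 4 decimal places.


d = sqrt((-5-0)^2 + (10--16)^2 + (-15-5)^2) = 33.1813

33.1813


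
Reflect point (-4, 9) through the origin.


Reflection through origin: (x, y) -> (-x, -y)
(-4, 9) -> (4, -9)

(4, -9)


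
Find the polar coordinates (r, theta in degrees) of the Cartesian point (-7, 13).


r = sqrt((-7)^2 + 13^2) = 14.7648
theta = atan2(13, -7) = 118.3008 degrees

r = 14.7648, theta = 118.3008 degrees


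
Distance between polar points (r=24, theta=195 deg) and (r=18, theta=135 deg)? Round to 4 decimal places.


d = sqrt(r1^2 + r2^2 - 2*r1*r2*cos(t2-t1))
d = sqrt(24^2 + 18^2 - 2*24*18*cos(135-195)) = 21.6333

21.6333


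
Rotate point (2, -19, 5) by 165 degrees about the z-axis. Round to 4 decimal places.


x' = 2*cos(165) - -19*sin(165) = 2.9857
y' = 2*sin(165) + -19*cos(165) = 18.8702
z' = 5

(2.9857, 18.8702, 5)


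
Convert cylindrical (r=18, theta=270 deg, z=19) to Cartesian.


x = 18 * cos(270) = 0
y = 18 * sin(270) = -18
z = 19

(0, -18, 19)


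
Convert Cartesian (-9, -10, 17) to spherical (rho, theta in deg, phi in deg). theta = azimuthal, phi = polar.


rho = sqrt((-9)^2 + (-10)^2 + 17^2) = 21.6795
theta = atan2(-10, -9) = 228.0128 deg
phi = acos(17/21.6795) = 38.3577 deg

rho = 21.6795, theta = 228.0128 deg, phi = 38.3577 deg


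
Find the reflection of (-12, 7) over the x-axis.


Reflection across x-axis: (x, y) -> (x, -y)
(-12, 7) -> (-12, -7)

(-12, -7)


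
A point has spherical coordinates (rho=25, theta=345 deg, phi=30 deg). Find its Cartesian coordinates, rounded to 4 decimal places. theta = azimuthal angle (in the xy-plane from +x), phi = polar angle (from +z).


x = 25 * sin(30) * cos(345) = 12.0741
y = 25 * sin(30) * sin(345) = -3.2352
z = 25 * cos(30) = 21.6506

(12.0741, -3.2352, 21.6506)


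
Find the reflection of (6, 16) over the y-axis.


Reflection across y-axis: (x, y) -> (-x, y)
(6, 16) -> (-6, 16)

(-6, 16)


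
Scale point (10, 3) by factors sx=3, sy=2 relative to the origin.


Scaling: (x*sx, y*sy) = (10*3, 3*2) = (30, 6)

(30, 6)


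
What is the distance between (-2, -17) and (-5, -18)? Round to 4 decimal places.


d = sqrt((-5--2)^2 + (-18--17)^2) = 3.1623

3.1623


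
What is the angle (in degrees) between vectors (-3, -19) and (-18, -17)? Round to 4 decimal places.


dot = -3*-18 + -19*-17 = 377
|u| = 19.2354, |v| = 24.7588
cos(angle) = 0.7916
angle = 37.664 degrees

37.664 degrees


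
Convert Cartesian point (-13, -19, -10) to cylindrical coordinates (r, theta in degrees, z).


r = sqrt((-13)^2 + (-19)^2) = 23.0217
theta = atan2(-19, -13) = 235.6197 deg
z = -10

r = 23.0217, theta = 235.6197 deg, z = -10


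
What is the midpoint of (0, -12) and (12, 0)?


Midpoint = ((0+12)/2, (-12+0)/2) = (6, -6)

(6, -6)


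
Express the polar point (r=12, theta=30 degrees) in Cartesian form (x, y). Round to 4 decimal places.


x = 12 * cos(30) = 10.3923
y = 12 * sin(30) = 6

(10.3923, 6)


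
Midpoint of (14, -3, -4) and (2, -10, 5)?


Midpoint = ((14+2)/2, (-3+-10)/2, (-4+5)/2) = (8, -6.5, 0.5)

(8, -6.5, 0.5)


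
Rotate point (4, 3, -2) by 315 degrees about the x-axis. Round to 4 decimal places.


x' = 4
y' = 3*cos(315) - -2*sin(315) = 0.7071
z' = 3*sin(315) + -2*cos(315) = -3.5355

(4, 0.7071, -3.5355)


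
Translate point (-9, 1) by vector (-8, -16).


Translation: (x+dx, y+dy) = (-9+-8, 1+-16) = (-17, -15)

(-17, -15)


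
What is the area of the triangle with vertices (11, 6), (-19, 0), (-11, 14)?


Area = |x1(y2-y3) + x2(y3-y1) + x3(y1-y2)| / 2
= |11*(0-14) + -19*(14-6) + -11*(6-0)| / 2
= 186

186


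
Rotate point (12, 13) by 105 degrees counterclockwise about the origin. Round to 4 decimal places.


x' = 12*cos(105) - 13*sin(105) = -15.6629
y' = 12*sin(105) + 13*cos(105) = 8.2265

(-15.6629, 8.2265)


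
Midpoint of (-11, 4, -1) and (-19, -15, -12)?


Midpoint = ((-11+-19)/2, (4+-15)/2, (-1+-12)/2) = (-15, -5.5, -6.5)

(-15, -5.5, -6.5)


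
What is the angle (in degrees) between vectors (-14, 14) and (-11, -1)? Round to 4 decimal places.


dot = -14*-11 + 14*-1 = 140
|u| = 19.799, |v| = 11.0454
cos(angle) = 0.6402
angle = 50.1944 degrees

50.1944 degrees


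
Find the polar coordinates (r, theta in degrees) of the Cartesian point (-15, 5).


r = sqrt((-15)^2 + 5^2) = 15.8114
theta = atan2(5, -15) = 161.5651 degrees

r = 15.8114, theta = 161.5651 degrees


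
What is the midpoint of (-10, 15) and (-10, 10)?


Midpoint = ((-10+-10)/2, (15+10)/2) = (-10, 12.5)

(-10, 12.5)


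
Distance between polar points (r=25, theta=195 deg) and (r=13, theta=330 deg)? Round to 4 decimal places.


d = sqrt(r1^2 + r2^2 - 2*r1*r2*cos(t2-t1))
d = sqrt(25^2 + 13^2 - 2*25*13*cos(330-195)) = 35.4065

35.4065


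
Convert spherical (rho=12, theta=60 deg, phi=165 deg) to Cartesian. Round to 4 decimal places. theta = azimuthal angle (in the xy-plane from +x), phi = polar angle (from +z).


x = 12 * sin(165) * cos(60) = 1.5529
y = 12 * sin(165) * sin(60) = 2.6897
z = 12 * cos(165) = -11.5911

(1.5529, 2.6897, -11.5911)


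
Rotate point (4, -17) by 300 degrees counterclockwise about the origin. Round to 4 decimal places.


x' = 4*cos(300) - -17*sin(300) = -12.7224
y' = 4*sin(300) + -17*cos(300) = -11.9641

(-12.7224, -11.9641)


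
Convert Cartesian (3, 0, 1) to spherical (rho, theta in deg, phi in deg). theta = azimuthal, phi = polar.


rho = sqrt(3^2 + 0^2 + 1^2) = 3.1623
theta = atan2(0, 3) = 0 deg
phi = acos(1/3.1623) = 71.5651 deg

rho = 3.1623, theta = 0 deg, phi = 71.5651 deg


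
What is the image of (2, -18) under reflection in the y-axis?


Reflection across y-axis: (x, y) -> (-x, y)
(2, -18) -> (-2, -18)

(-2, -18)


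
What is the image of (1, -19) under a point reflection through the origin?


Reflection through origin: (x, y) -> (-x, -y)
(1, -19) -> (-1, 19)

(-1, 19)


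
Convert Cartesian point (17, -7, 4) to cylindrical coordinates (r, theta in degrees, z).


r = sqrt(17^2 + (-7)^2) = 18.3848
theta = atan2(-7, 17) = 337.6199 deg
z = 4

r = 18.3848, theta = 337.6199 deg, z = 4


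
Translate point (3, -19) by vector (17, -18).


Translation: (x+dx, y+dy) = (3+17, -19+-18) = (20, -37)

(20, -37)


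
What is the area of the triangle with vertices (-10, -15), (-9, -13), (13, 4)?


Area = |x1(y2-y3) + x2(y3-y1) + x3(y1-y2)| / 2
= |-10*(-13-4) + -9*(4--15) + 13*(-15--13)| / 2
= 13.5

13.5


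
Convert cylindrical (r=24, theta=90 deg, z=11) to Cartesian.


x = 24 * cos(90) = 0
y = 24 * sin(90) = 24
z = 11

(0, 24, 11)


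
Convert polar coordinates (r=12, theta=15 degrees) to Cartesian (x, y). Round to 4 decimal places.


x = 12 * cos(15) = 11.5911
y = 12 * sin(15) = 3.1058

(11.5911, 3.1058)


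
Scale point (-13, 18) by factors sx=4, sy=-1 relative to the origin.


Scaling: (x*sx, y*sy) = (-13*4, 18*-1) = (-52, -18)

(-52, -18)


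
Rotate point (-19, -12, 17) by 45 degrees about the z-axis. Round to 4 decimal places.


x' = -19*cos(45) - -12*sin(45) = -4.9497
y' = -19*sin(45) + -12*cos(45) = -21.9203
z' = 17

(-4.9497, -21.9203, 17)


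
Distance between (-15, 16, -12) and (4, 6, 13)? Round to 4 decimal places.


d = sqrt((4--15)^2 + (6-16)^2 + (13--12)^2) = 32.9545

32.9545


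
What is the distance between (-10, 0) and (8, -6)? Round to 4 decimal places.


d = sqrt((8--10)^2 + (-6-0)^2) = 18.9737

18.9737


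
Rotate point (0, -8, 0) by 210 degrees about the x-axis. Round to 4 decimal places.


x' = 0
y' = -8*cos(210) - 0*sin(210) = 6.9282
z' = -8*sin(210) + 0*cos(210) = 4

(0, 6.9282, 4)


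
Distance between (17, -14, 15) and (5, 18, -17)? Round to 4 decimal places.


d = sqrt((5-17)^2 + (18--14)^2 + (-17-15)^2) = 46.8188

46.8188


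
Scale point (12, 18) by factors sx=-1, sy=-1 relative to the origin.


Scaling: (x*sx, y*sy) = (12*-1, 18*-1) = (-12, -18)

(-12, -18)


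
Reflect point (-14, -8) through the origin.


Reflection through origin: (x, y) -> (-x, -y)
(-14, -8) -> (14, 8)

(14, 8)


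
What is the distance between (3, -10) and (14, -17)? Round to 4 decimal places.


d = sqrt((14-3)^2 + (-17--10)^2) = 13.0384

13.0384


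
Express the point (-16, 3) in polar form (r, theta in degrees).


r = sqrt((-16)^2 + 3^2) = 16.2788
theta = atan2(3, -16) = 169.3803 degrees

r = 16.2788, theta = 169.3803 degrees


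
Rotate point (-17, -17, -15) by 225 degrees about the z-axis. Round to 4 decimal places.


x' = -17*cos(225) - -17*sin(225) = 0
y' = -17*sin(225) + -17*cos(225) = 24.0416
z' = -15

(0, 24.0416, -15)


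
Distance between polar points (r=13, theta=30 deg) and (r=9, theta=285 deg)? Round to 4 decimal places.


d = sqrt(r1^2 + r2^2 - 2*r1*r2*cos(t2-t1))
d = sqrt(13^2 + 9^2 - 2*13*9*cos(285-30)) = 17.6228

17.6228


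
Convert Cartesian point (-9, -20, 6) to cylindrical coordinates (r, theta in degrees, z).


r = sqrt((-9)^2 + (-20)^2) = 21.9317
theta = atan2(-20, -9) = 245.7723 deg
z = 6

r = 21.9317, theta = 245.7723 deg, z = 6


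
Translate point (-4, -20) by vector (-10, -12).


Translation: (x+dx, y+dy) = (-4+-10, -20+-12) = (-14, -32)

(-14, -32)


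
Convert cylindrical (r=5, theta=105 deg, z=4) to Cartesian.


x = 5 * cos(105) = -1.2941
y = 5 * sin(105) = 4.8296
z = 4

(-1.2941, 4.8296, 4)


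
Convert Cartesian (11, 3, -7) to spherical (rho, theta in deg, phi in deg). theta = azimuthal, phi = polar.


rho = sqrt(11^2 + 3^2 + (-7)^2) = 13.3791
theta = atan2(3, 11) = 15.2551 deg
phi = acos(-7/13.3791) = 121.5475 deg

rho = 13.3791, theta = 15.2551 deg, phi = 121.5475 deg


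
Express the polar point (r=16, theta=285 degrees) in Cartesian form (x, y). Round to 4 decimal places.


x = 16 * cos(285) = 4.1411
y = 16 * sin(285) = -15.4548

(4.1411, -15.4548)


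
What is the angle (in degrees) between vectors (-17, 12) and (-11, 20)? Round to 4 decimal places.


dot = -17*-11 + 12*20 = 427
|u| = 20.8087, |v| = 22.8254
cos(angle) = 0.899
angle = 25.9716 degrees

25.9716 degrees


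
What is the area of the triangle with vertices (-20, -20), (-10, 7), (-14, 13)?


Area = |x1(y2-y3) + x2(y3-y1) + x3(y1-y2)| / 2
= |-20*(7-13) + -10*(13--20) + -14*(-20-7)| / 2
= 84

84


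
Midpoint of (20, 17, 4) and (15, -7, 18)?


Midpoint = ((20+15)/2, (17+-7)/2, (4+18)/2) = (17.5, 5, 11)

(17.5, 5, 11)


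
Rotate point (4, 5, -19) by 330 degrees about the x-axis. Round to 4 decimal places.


x' = 4
y' = 5*cos(330) - -19*sin(330) = -5.1699
z' = 5*sin(330) + -19*cos(330) = -18.9545

(4, -5.1699, -18.9545)


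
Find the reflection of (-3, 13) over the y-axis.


Reflection across y-axis: (x, y) -> (-x, y)
(-3, 13) -> (3, 13)

(3, 13)


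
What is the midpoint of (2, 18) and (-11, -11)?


Midpoint = ((2+-11)/2, (18+-11)/2) = (-4.5, 3.5)

(-4.5, 3.5)


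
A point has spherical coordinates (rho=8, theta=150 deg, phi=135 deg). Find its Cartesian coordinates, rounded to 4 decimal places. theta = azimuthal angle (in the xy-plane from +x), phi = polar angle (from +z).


x = 8 * sin(135) * cos(150) = -4.899
y = 8 * sin(135) * sin(150) = 2.8284
z = 8 * cos(135) = -5.6569

(-4.899, 2.8284, -5.6569)


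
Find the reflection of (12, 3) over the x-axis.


Reflection across x-axis: (x, y) -> (x, -y)
(12, 3) -> (12, -3)

(12, -3)


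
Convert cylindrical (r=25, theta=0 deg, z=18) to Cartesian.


x = 25 * cos(0) = 25
y = 25 * sin(0) = 0
z = 18

(25, 0, 18)


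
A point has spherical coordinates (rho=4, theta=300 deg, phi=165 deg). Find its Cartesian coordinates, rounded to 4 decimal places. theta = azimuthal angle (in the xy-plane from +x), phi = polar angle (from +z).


x = 4 * sin(165) * cos(300) = 0.5176
y = 4 * sin(165) * sin(300) = -0.8966
z = 4 * cos(165) = -3.8637

(0.5176, -0.8966, -3.8637)


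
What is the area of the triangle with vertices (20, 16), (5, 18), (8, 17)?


Area = |x1(y2-y3) + x2(y3-y1) + x3(y1-y2)| / 2
= |20*(18-17) + 5*(17-16) + 8*(16-18)| / 2
= 4.5

4.5


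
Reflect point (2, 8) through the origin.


Reflection through origin: (x, y) -> (-x, -y)
(2, 8) -> (-2, -8)

(-2, -8)


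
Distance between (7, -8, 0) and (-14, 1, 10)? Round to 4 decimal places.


d = sqrt((-14-7)^2 + (1--8)^2 + (10-0)^2) = 24.9399

24.9399


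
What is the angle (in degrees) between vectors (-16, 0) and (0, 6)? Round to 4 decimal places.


dot = -16*0 + 0*6 = 0
|u| = 16, |v| = 6
cos(angle) = 0
angle = 90 degrees

90 degrees


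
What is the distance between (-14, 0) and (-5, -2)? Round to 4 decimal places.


d = sqrt((-5--14)^2 + (-2-0)^2) = 9.2195

9.2195


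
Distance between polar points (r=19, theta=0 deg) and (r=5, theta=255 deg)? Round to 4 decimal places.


d = sqrt(r1^2 + r2^2 - 2*r1*r2*cos(t2-t1))
d = sqrt(19^2 + 5^2 - 2*19*5*cos(255-0)) = 20.8609

20.8609


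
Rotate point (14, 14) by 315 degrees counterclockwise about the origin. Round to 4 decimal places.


x' = 14*cos(315) - 14*sin(315) = 19.799
y' = 14*sin(315) + 14*cos(315) = 0

(19.799, 0)


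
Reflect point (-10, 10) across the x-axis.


Reflection across x-axis: (x, y) -> (x, -y)
(-10, 10) -> (-10, -10)

(-10, -10)


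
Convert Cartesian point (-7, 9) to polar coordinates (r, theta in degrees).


r = sqrt((-7)^2 + 9^2) = 11.4018
theta = atan2(9, -7) = 127.875 degrees

r = 11.4018, theta = 127.875 degrees


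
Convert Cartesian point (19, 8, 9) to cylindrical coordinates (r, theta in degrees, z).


r = sqrt(19^2 + 8^2) = 20.6155
theta = atan2(8, 19) = 22.8337 deg
z = 9

r = 20.6155, theta = 22.8337 deg, z = 9


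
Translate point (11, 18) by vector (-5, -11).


Translation: (x+dx, y+dy) = (11+-5, 18+-11) = (6, 7)

(6, 7)


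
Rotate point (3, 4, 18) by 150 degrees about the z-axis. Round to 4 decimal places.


x' = 3*cos(150) - 4*sin(150) = -4.5981
y' = 3*sin(150) + 4*cos(150) = -1.9641
z' = 18

(-4.5981, -1.9641, 18)


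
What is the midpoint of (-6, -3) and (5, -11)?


Midpoint = ((-6+5)/2, (-3+-11)/2) = (-0.5, -7)

(-0.5, -7)


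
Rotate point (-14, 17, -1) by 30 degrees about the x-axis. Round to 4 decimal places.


x' = -14
y' = 17*cos(30) - -1*sin(30) = 15.2224
z' = 17*sin(30) + -1*cos(30) = 7.634

(-14, 15.2224, 7.634)


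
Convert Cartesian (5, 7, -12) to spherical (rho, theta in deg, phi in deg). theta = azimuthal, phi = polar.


rho = sqrt(5^2 + 7^2 + (-12)^2) = 14.7648
theta = atan2(7, 5) = 54.4623 deg
phi = acos(-12/14.7648) = 144.3648 deg

rho = 14.7648, theta = 54.4623 deg, phi = 144.3648 deg


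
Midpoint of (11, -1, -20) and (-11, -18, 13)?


Midpoint = ((11+-11)/2, (-1+-18)/2, (-20+13)/2) = (0, -9.5, -3.5)

(0, -9.5, -3.5)


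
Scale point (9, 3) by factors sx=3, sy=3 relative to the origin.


Scaling: (x*sx, y*sy) = (9*3, 3*3) = (27, 9)

(27, 9)


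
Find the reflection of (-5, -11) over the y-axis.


Reflection across y-axis: (x, y) -> (-x, y)
(-5, -11) -> (5, -11)

(5, -11)


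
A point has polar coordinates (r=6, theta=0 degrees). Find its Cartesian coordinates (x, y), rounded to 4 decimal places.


x = 6 * cos(0) = 6
y = 6 * sin(0) = 0

(6, 0)


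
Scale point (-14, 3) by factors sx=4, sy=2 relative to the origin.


Scaling: (x*sx, y*sy) = (-14*4, 3*2) = (-56, 6)

(-56, 6)


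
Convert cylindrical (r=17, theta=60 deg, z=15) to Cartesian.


x = 17 * cos(60) = 8.5
y = 17 * sin(60) = 14.7224
z = 15

(8.5, 14.7224, 15)


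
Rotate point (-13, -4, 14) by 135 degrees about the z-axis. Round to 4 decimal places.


x' = -13*cos(135) - -4*sin(135) = 12.0208
y' = -13*sin(135) + -4*cos(135) = -6.364
z' = 14

(12.0208, -6.364, 14)


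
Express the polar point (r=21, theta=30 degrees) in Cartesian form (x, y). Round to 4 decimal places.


x = 21 * cos(30) = 18.1865
y = 21 * sin(30) = 10.5

(18.1865, 10.5)


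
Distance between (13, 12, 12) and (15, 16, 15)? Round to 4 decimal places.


d = sqrt((15-13)^2 + (16-12)^2 + (15-12)^2) = 5.3852

5.3852


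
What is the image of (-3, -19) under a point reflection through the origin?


Reflection through origin: (x, y) -> (-x, -y)
(-3, -19) -> (3, 19)

(3, 19)


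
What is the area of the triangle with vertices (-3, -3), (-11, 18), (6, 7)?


Area = |x1(y2-y3) + x2(y3-y1) + x3(y1-y2)| / 2
= |-3*(18-7) + -11*(7--3) + 6*(-3-18)| / 2
= 134.5

134.5


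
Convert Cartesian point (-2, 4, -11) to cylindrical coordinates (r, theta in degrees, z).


r = sqrt((-2)^2 + 4^2) = 4.4721
theta = atan2(4, -2) = 116.5651 deg
z = -11

r = 4.4721, theta = 116.5651 deg, z = -11


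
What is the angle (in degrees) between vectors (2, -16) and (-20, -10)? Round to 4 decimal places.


dot = 2*-20 + -16*-10 = 120
|u| = 16.1245, |v| = 22.3607
cos(angle) = 0.3328
angle = 70.56 degrees

70.56 degrees


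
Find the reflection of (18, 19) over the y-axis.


Reflection across y-axis: (x, y) -> (-x, y)
(18, 19) -> (-18, 19)

(-18, 19)


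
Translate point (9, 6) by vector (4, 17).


Translation: (x+dx, y+dy) = (9+4, 6+17) = (13, 23)

(13, 23)


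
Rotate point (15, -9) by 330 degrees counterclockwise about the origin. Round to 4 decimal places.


x' = 15*cos(330) - -9*sin(330) = 8.4904
y' = 15*sin(330) + -9*cos(330) = -15.2942

(8.4904, -15.2942)


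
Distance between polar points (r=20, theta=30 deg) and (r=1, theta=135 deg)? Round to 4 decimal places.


d = sqrt(r1^2 + r2^2 - 2*r1*r2*cos(t2-t1))
d = sqrt(20^2 + 1^2 - 2*20*1*cos(135-30)) = 20.2818

20.2818


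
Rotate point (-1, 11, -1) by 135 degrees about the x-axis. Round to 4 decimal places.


x' = -1
y' = 11*cos(135) - -1*sin(135) = -7.0711
z' = 11*sin(135) + -1*cos(135) = 8.4853

(-1, -7.0711, 8.4853)


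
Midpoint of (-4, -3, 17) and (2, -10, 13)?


Midpoint = ((-4+2)/2, (-3+-10)/2, (17+13)/2) = (-1, -6.5, 15)

(-1, -6.5, 15)


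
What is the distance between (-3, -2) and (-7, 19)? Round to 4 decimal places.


d = sqrt((-7--3)^2 + (19--2)^2) = 21.3776

21.3776


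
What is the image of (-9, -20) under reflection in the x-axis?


Reflection across x-axis: (x, y) -> (x, -y)
(-9, -20) -> (-9, 20)

(-9, 20)


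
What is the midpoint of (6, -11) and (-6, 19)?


Midpoint = ((6+-6)/2, (-11+19)/2) = (0, 4)

(0, 4)


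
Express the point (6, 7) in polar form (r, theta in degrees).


r = sqrt(6^2 + 7^2) = 9.2195
theta = atan2(7, 6) = 49.3987 degrees

r = 9.2195, theta = 49.3987 degrees


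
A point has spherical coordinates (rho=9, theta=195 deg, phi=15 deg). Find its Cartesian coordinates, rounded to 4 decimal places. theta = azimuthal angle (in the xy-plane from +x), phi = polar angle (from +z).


x = 9 * sin(15) * cos(195) = -2.25
y = 9 * sin(15) * sin(195) = -0.6029
z = 9 * cos(15) = 8.6933

(-2.25, -0.6029, 8.6933)


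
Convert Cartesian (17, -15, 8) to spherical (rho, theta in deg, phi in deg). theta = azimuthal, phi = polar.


rho = sqrt(17^2 + (-15)^2 + 8^2) = 24.0416
theta = atan2(-15, 17) = 318.5763 deg
phi = acos(8/24.0416) = 70.5639 deg

rho = 24.0416, theta = 318.5763 deg, phi = 70.5639 deg


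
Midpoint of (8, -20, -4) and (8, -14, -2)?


Midpoint = ((8+8)/2, (-20+-14)/2, (-4+-2)/2) = (8, -17, -3)

(8, -17, -3)


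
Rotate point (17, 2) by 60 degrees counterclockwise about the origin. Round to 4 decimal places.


x' = 17*cos(60) - 2*sin(60) = 6.7679
y' = 17*sin(60) + 2*cos(60) = 15.7224

(6.7679, 15.7224)


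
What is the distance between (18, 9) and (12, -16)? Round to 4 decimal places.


d = sqrt((12-18)^2 + (-16-9)^2) = 25.7099

25.7099


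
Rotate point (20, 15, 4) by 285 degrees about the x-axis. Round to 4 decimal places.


x' = 20
y' = 15*cos(285) - 4*sin(285) = 7.746
z' = 15*sin(285) + 4*cos(285) = -13.4536

(20, 7.746, -13.4536)


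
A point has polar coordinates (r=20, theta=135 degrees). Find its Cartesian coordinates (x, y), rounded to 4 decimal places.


x = 20 * cos(135) = -14.1421
y = 20 * sin(135) = 14.1421

(-14.1421, 14.1421)


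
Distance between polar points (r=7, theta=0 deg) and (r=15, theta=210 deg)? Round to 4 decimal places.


d = sqrt(r1^2 + r2^2 - 2*r1*r2*cos(t2-t1))
d = sqrt(7^2 + 15^2 - 2*7*15*cos(210-0)) = 21.351

21.351


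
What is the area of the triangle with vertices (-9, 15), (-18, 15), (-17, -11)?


Area = |x1(y2-y3) + x2(y3-y1) + x3(y1-y2)| / 2
= |-9*(15--11) + -18*(-11-15) + -17*(15-15)| / 2
= 117

117


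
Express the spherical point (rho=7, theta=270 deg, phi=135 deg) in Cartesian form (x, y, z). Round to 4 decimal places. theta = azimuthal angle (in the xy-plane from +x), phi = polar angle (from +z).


x = 7 * sin(135) * cos(270) = 0
y = 7 * sin(135) * sin(270) = -4.9497
z = 7 * cos(135) = -4.9497

(0, -4.9497, -4.9497)


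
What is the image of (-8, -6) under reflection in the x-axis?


Reflection across x-axis: (x, y) -> (x, -y)
(-8, -6) -> (-8, 6)

(-8, 6)


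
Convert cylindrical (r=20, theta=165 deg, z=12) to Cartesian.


x = 20 * cos(165) = -19.3185
y = 20 * sin(165) = 5.1764
z = 12

(-19.3185, 5.1764, 12)


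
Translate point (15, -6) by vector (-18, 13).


Translation: (x+dx, y+dy) = (15+-18, -6+13) = (-3, 7)

(-3, 7)


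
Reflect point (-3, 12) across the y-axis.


Reflection across y-axis: (x, y) -> (-x, y)
(-3, 12) -> (3, 12)

(3, 12)


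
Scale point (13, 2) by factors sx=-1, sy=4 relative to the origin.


Scaling: (x*sx, y*sy) = (13*-1, 2*4) = (-13, 8)

(-13, 8)


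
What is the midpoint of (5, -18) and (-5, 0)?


Midpoint = ((5+-5)/2, (-18+0)/2) = (0, -9)

(0, -9)


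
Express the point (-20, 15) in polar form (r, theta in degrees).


r = sqrt((-20)^2 + 15^2) = 25
theta = atan2(15, -20) = 143.1301 degrees

r = 25, theta = 143.1301 degrees


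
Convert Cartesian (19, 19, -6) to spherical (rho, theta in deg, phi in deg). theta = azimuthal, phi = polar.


rho = sqrt(19^2 + 19^2 + (-6)^2) = 27.5318
theta = atan2(19, 19) = 45 deg
phi = acos(-6/27.5318) = 102.5875 deg

rho = 27.5318, theta = 45 deg, phi = 102.5875 deg


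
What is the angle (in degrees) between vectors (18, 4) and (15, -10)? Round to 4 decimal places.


dot = 18*15 + 4*-10 = 230
|u| = 18.4391, |v| = 18.0278
cos(angle) = 0.6919
angle = 46.2189 degrees

46.2189 degrees


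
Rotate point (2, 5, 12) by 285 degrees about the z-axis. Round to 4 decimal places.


x' = 2*cos(285) - 5*sin(285) = 5.3473
y' = 2*sin(285) + 5*cos(285) = -0.6378
z' = 12

(5.3473, -0.6378, 12)


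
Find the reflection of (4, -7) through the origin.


Reflection through origin: (x, y) -> (-x, -y)
(4, -7) -> (-4, 7)

(-4, 7)


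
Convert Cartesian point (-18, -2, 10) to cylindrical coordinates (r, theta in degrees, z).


r = sqrt((-18)^2 + (-2)^2) = 18.1108
theta = atan2(-2, -18) = 186.3402 deg
z = 10

r = 18.1108, theta = 186.3402 deg, z = 10


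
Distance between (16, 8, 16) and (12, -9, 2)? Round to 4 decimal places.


d = sqrt((12-16)^2 + (-9-8)^2 + (2-16)^2) = 22.383

22.383


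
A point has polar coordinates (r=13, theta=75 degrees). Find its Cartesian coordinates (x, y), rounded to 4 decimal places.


x = 13 * cos(75) = 3.3646
y = 13 * sin(75) = 12.557

(3.3646, 12.557)


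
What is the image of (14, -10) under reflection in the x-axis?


Reflection across x-axis: (x, y) -> (x, -y)
(14, -10) -> (14, 10)

(14, 10)


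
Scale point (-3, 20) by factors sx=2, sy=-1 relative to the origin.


Scaling: (x*sx, y*sy) = (-3*2, 20*-1) = (-6, -20)

(-6, -20)


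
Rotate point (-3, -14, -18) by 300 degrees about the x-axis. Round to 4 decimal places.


x' = -3
y' = -14*cos(300) - -18*sin(300) = -22.5885
z' = -14*sin(300) + -18*cos(300) = 3.1244

(-3, -22.5885, 3.1244)


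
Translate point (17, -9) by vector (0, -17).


Translation: (x+dx, y+dy) = (17+0, -9+-17) = (17, -26)

(17, -26)


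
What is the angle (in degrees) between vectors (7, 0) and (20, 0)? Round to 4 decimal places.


dot = 7*20 + 0*0 = 140
|u| = 7, |v| = 20
cos(angle) = 1
angle = 0 degrees

0 degrees


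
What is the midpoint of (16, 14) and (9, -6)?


Midpoint = ((16+9)/2, (14+-6)/2) = (12.5, 4)

(12.5, 4)


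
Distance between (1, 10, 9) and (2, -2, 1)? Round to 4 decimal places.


d = sqrt((2-1)^2 + (-2-10)^2 + (1-9)^2) = 14.4568

14.4568


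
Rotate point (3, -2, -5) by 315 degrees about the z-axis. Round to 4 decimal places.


x' = 3*cos(315) - -2*sin(315) = 0.7071
y' = 3*sin(315) + -2*cos(315) = -3.5355
z' = -5

(0.7071, -3.5355, -5)


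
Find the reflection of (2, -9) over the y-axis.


Reflection across y-axis: (x, y) -> (-x, y)
(2, -9) -> (-2, -9)

(-2, -9)


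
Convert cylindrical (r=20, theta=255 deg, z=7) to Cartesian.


x = 20 * cos(255) = -5.1764
y = 20 * sin(255) = -19.3185
z = 7

(-5.1764, -19.3185, 7)


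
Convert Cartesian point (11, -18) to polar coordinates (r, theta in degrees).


r = sqrt(11^2 + (-18)^2) = 21.095
theta = atan2(-18, 11) = 301.4296 degrees

r = 21.095, theta = 301.4296 degrees


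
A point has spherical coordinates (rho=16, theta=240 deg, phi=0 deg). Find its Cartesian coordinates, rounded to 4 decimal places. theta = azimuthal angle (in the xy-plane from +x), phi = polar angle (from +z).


x = 16 * sin(0) * cos(240) = 0
y = 16 * sin(0) * sin(240) = 0
z = 16 * cos(0) = 16

(0, 0, 16)


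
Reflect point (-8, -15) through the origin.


Reflection through origin: (x, y) -> (-x, -y)
(-8, -15) -> (8, 15)

(8, 15)


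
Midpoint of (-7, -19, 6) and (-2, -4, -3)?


Midpoint = ((-7+-2)/2, (-19+-4)/2, (6+-3)/2) = (-4.5, -11.5, 1.5)

(-4.5, -11.5, 1.5)


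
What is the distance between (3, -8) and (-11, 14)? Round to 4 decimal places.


d = sqrt((-11-3)^2 + (14--8)^2) = 26.0768

26.0768


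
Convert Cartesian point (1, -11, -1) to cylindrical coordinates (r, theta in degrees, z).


r = sqrt(1^2 + (-11)^2) = 11.0454
theta = atan2(-11, 1) = 275.1944 deg
z = -1

r = 11.0454, theta = 275.1944 deg, z = -1


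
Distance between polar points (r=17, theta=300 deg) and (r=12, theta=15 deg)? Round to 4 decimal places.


d = sqrt(r1^2 + r2^2 - 2*r1*r2*cos(t2-t1))
d = sqrt(17^2 + 12^2 - 2*17*12*cos(15-300)) = 18.0942

18.0942


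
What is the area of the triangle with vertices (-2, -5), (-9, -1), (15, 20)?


Area = |x1(y2-y3) + x2(y3-y1) + x3(y1-y2)| / 2
= |-2*(-1-20) + -9*(20--5) + 15*(-5--1)| / 2
= 121.5

121.5


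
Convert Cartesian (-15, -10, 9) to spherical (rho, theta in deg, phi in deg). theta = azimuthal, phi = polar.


rho = sqrt((-15)^2 + (-10)^2 + 9^2) = 20.1494
theta = atan2(-10, -15) = 213.6901 deg
phi = acos(9/20.1494) = 63.4702 deg

rho = 20.1494, theta = 213.6901 deg, phi = 63.4702 deg


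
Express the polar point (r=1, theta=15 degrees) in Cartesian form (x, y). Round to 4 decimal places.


x = 1 * cos(15) = 0.9659
y = 1 * sin(15) = 0.2588

(0.9659, 0.2588)


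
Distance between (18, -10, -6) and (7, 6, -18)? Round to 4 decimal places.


d = sqrt((7-18)^2 + (6--10)^2 + (-18--6)^2) = 22.8254

22.8254


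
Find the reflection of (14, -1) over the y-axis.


Reflection across y-axis: (x, y) -> (-x, y)
(14, -1) -> (-14, -1)

(-14, -1)


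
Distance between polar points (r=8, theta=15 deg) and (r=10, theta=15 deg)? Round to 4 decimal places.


d = sqrt(r1^2 + r2^2 - 2*r1*r2*cos(t2-t1))
d = sqrt(8^2 + 10^2 - 2*8*10*cos(15-15)) = 2

2


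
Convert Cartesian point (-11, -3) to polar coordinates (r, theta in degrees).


r = sqrt((-11)^2 + (-3)^2) = 11.4018
theta = atan2(-3, -11) = 195.2551 degrees

r = 11.4018, theta = 195.2551 degrees


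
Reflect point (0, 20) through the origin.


Reflection through origin: (x, y) -> (-x, -y)
(0, 20) -> (0, -20)

(0, -20)


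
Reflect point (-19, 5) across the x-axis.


Reflection across x-axis: (x, y) -> (x, -y)
(-19, 5) -> (-19, -5)

(-19, -5)


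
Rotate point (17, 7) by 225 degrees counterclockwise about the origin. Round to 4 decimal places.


x' = 17*cos(225) - 7*sin(225) = -7.0711
y' = 17*sin(225) + 7*cos(225) = -16.9706

(-7.0711, -16.9706)


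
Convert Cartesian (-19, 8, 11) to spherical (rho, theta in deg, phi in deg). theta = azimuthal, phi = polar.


rho = sqrt((-19)^2 + 8^2 + 11^2) = 23.3666
theta = atan2(8, -19) = 157.1663 deg
phi = acos(11/23.3666) = 61.9166 deg

rho = 23.3666, theta = 157.1663 deg, phi = 61.9166 deg


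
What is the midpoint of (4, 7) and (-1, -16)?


Midpoint = ((4+-1)/2, (7+-16)/2) = (1.5, -4.5)

(1.5, -4.5)


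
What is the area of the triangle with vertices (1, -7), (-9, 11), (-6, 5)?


Area = |x1(y2-y3) + x2(y3-y1) + x3(y1-y2)| / 2
= |1*(11-5) + -9*(5--7) + -6*(-7-11)| / 2
= 3

3


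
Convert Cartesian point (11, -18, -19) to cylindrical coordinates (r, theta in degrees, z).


r = sqrt(11^2 + (-18)^2) = 21.095
theta = atan2(-18, 11) = 301.4296 deg
z = -19

r = 21.095, theta = 301.4296 deg, z = -19


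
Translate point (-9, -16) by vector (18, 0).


Translation: (x+dx, y+dy) = (-9+18, -16+0) = (9, -16)

(9, -16)


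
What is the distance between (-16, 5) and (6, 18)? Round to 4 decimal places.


d = sqrt((6--16)^2 + (18-5)^2) = 25.5539

25.5539


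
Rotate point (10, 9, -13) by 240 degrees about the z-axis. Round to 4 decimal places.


x' = 10*cos(240) - 9*sin(240) = 2.7942
y' = 10*sin(240) + 9*cos(240) = -13.1603
z' = -13

(2.7942, -13.1603, -13)


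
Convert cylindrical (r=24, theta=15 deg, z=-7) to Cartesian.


x = 24 * cos(15) = 23.1822
y = 24 * sin(15) = 6.2117
z = -7

(23.1822, 6.2117, -7)


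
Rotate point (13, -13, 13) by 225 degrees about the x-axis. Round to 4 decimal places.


x' = 13
y' = -13*cos(225) - 13*sin(225) = 18.3848
z' = -13*sin(225) + 13*cos(225) = 0

(13, 18.3848, 0)


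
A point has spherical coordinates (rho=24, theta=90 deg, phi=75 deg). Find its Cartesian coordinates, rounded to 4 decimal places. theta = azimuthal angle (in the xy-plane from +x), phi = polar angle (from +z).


x = 24 * sin(75) * cos(90) = 0
y = 24 * sin(75) * sin(90) = 23.1822
z = 24 * cos(75) = 6.2117

(0, 23.1822, 6.2117)


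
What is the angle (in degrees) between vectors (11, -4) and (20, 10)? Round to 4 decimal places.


dot = 11*20 + -4*10 = 180
|u| = 11.7047, |v| = 22.3607
cos(angle) = 0.6877
angle = 46.5482 degrees

46.5482 degrees


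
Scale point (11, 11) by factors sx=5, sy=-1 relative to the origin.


Scaling: (x*sx, y*sy) = (11*5, 11*-1) = (55, -11)

(55, -11)


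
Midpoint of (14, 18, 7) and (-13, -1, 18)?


Midpoint = ((14+-13)/2, (18+-1)/2, (7+18)/2) = (0.5, 8.5, 12.5)

(0.5, 8.5, 12.5)


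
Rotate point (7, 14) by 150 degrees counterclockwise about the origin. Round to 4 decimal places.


x' = 7*cos(150) - 14*sin(150) = -13.0622
y' = 7*sin(150) + 14*cos(150) = -8.6244

(-13.0622, -8.6244)


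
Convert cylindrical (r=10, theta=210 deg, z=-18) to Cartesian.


x = 10 * cos(210) = -8.6603
y = 10 * sin(210) = -5
z = -18

(-8.6603, -5, -18)


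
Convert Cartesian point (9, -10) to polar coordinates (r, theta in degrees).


r = sqrt(9^2 + (-10)^2) = 13.4536
theta = atan2(-10, 9) = 311.9872 degrees

r = 13.4536, theta = 311.9872 degrees


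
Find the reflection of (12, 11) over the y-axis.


Reflection across y-axis: (x, y) -> (-x, y)
(12, 11) -> (-12, 11)

(-12, 11)


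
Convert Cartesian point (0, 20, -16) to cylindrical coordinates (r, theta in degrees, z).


r = sqrt(0^2 + 20^2) = 20
theta = atan2(20, 0) = 90 deg
z = -16

r = 20, theta = 90 deg, z = -16


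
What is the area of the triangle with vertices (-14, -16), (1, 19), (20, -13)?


Area = |x1(y2-y3) + x2(y3-y1) + x3(y1-y2)| / 2
= |-14*(19--13) + 1*(-13--16) + 20*(-16-19)| / 2
= 572.5

572.5


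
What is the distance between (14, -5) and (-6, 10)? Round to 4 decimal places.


d = sqrt((-6-14)^2 + (10--5)^2) = 25

25


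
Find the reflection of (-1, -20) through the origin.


Reflection through origin: (x, y) -> (-x, -y)
(-1, -20) -> (1, 20)

(1, 20)


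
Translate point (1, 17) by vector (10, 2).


Translation: (x+dx, y+dy) = (1+10, 17+2) = (11, 19)

(11, 19)


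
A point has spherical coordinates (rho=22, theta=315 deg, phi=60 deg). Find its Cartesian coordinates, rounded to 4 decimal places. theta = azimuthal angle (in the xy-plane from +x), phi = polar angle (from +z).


x = 22 * sin(60) * cos(315) = 13.4722
y = 22 * sin(60) * sin(315) = -13.4722
z = 22 * cos(60) = 11

(13.4722, -13.4722, 11)


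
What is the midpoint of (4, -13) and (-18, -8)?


Midpoint = ((4+-18)/2, (-13+-8)/2) = (-7, -10.5)

(-7, -10.5)


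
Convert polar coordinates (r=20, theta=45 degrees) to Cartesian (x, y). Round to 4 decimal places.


x = 20 * cos(45) = 14.1421
y = 20 * sin(45) = 14.1421

(14.1421, 14.1421)


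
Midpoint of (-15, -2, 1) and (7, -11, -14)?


Midpoint = ((-15+7)/2, (-2+-11)/2, (1+-14)/2) = (-4, -6.5, -6.5)

(-4, -6.5, -6.5)


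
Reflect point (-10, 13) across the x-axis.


Reflection across x-axis: (x, y) -> (x, -y)
(-10, 13) -> (-10, -13)

(-10, -13)


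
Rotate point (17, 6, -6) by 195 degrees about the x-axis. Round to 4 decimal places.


x' = 17
y' = 6*cos(195) - -6*sin(195) = -7.3485
z' = 6*sin(195) + -6*cos(195) = 4.2426

(17, -7.3485, 4.2426)


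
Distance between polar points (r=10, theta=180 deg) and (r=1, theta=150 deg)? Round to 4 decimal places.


d = sqrt(r1^2 + r2^2 - 2*r1*r2*cos(t2-t1))
d = sqrt(10^2 + 1^2 - 2*10*1*cos(150-180)) = 9.1476

9.1476


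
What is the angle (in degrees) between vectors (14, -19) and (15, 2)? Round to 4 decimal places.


dot = 14*15 + -19*2 = 172
|u| = 23.6008, |v| = 15.1327
cos(angle) = 0.4816
angle = 61.2103 degrees

61.2103 degrees


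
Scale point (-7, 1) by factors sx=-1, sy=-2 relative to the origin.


Scaling: (x*sx, y*sy) = (-7*-1, 1*-2) = (7, -2)

(7, -2)


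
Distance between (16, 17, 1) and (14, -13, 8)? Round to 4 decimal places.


d = sqrt((14-16)^2 + (-13-17)^2 + (8-1)^2) = 30.8707

30.8707


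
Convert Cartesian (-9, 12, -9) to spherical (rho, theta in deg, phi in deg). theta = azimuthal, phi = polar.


rho = sqrt((-9)^2 + 12^2 + (-9)^2) = 17.4929
theta = atan2(12, -9) = 126.8699 deg
phi = acos(-9/17.4929) = 120.9638 deg

rho = 17.4929, theta = 126.8699 deg, phi = 120.9638 deg


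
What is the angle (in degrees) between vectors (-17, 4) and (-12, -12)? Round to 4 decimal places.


dot = -17*-12 + 4*-12 = 156
|u| = 17.4642, |v| = 16.9706
cos(angle) = 0.5264
angle = 58.2405 degrees

58.2405 degrees


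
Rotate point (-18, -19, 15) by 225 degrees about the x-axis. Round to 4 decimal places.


x' = -18
y' = -19*cos(225) - 15*sin(225) = 24.0416
z' = -19*sin(225) + 15*cos(225) = 2.8284

(-18, 24.0416, 2.8284)


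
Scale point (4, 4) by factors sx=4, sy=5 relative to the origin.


Scaling: (x*sx, y*sy) = (4*4, 4*5) = (16, 20)

(16, 20)


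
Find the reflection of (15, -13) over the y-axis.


Reflection across y-axis: (x, y) -> (-x, y)
(15, -13) -> (-15, -13)

(-15, -13)


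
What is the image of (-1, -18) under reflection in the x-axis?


Reflection across x-axis: (x, y) -> (x, -y)
(-1, -18) -> (-1, 18)

(-1, 18)


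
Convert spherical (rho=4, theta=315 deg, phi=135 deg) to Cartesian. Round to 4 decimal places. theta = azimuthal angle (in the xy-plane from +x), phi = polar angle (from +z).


x = 4 * sin(135) * cos(315) = 2
y = 4 * sin(135) * sin(315) = -2
z = 4 * cos(135) = -2.8284

(2, -2, -2.8284)


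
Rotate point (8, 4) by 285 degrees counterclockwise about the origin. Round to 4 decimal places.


x' = 8*cos(285) - 4*sin(285) = 5.9343
y' = 8*sin(285) + 4*cos(285) = -6.6921

(5.9343, -6.6921)


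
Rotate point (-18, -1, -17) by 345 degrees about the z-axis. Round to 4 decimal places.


x' = -18*cos(345) - -1*sin(345) = -17.6455
y' = -18*sin(345) + -1*cos(345) = 3.6928
z' = -17

(-17.6455, 3.6928, -17)


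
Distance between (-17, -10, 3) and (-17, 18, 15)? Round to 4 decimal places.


d = sqrt((-17--17)^2 + (18--10)^2 + (15-3)^2) = 30.4631

30.4631
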